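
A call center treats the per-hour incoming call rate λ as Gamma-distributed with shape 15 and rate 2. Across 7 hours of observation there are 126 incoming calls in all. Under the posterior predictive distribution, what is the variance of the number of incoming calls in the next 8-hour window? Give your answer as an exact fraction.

Total count 126 over total exposure 7 hours.
Conjugate update: add total count to the shape and total exposure to the rate, giving Gamma(141, 9).
The posterior predictive for a window of length T is Negative Binomial with variance T·α'·(β'+T)/β'² = 8·141·17/81 = 6392/27.

6392/27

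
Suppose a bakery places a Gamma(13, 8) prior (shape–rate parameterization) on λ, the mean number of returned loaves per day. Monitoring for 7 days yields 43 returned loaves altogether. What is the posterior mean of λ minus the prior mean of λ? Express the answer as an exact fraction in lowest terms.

Total count 43 over total exposure 7 days.
Posterior: α' = 13 + 43 = 56, β' = 8 + 7 = 15.
Posterior mean = 56/15 = 56/15; prior mean = 13/8 = 13/8. Difference = 56/15 − 13/8 = 253/120.

253/120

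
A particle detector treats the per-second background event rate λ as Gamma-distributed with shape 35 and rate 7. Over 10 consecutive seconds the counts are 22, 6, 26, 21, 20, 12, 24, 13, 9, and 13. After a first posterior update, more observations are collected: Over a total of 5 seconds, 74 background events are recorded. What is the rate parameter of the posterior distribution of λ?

22

Total count: 22 + 6 + 26 + 21 + 20 + 12 + 24 + 13 + 9 + 13 = 166.
Total exposure: 10 seconds.
After the first batch: Gamma(35 + 166, 7 + 10) = Gamma(201, 17).
Total count 74 over total exposure 5 seconds.
After the second batch: Gamma(201 + 74, 17 + 5) = Gamma(275, 22).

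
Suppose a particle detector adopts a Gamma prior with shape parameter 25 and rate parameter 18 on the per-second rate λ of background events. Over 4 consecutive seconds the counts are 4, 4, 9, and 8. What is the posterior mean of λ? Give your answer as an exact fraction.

25/11

Total count: 4 + 4 + 9 + 8 = 25.
Total exposure: 4 seconds.
By Gamma–Poisson conjugacy, the posterior is Gamma(α + Σx, β + Σt) = Gamma(25 + 25, 18 + 4) = Gamma(50, 22).
Posterior mean = α'/β' = 50/22 = 25/11.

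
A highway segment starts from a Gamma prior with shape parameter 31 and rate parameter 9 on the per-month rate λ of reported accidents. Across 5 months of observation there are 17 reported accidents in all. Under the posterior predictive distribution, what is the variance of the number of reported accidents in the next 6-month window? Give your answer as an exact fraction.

Total count 17 over total exposure 5 months.
Conjugate update: add total count to the shape and total exposure to the rate, giving Gamma(48, 14).
The posterior predictive for a window of length T is Negative Binomial with variance T·α'·(β'+T)/β'² = 6·48·20/196 = 1440/49.

1440/49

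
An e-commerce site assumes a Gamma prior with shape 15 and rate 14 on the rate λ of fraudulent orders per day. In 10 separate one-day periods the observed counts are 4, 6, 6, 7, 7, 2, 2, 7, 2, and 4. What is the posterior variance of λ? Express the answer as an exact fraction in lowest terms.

Total count: 4 + 6 + 6 + 7 + 7 + 2 + 2 + 7 + 2 + 4 = 47.
Total exposure: 10 days.
By Gamma–Poisson conjugacy, the posterior is Gamma(α + Σx, β + Σt) = Gamma(15 + 47, 14 + 10) = Gamma(62, 24).
Posterior variance = α'/β'² = 62/576 = 31/288.

31/288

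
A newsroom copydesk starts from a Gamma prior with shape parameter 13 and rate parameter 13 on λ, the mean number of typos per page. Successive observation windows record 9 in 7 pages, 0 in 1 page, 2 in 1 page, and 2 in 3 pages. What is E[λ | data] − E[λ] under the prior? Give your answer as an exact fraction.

1/25

Total count: 9 + 0 + 2 + 2 = 13.
Total exposure: 7 + 1 + 1 + 3 = 12 pages.
Posterior: α' = 13 + 13 = 26, β' = 13 + 12 = 25.
Posterior mean = 26/25 = 26/25; prior mean = 13/13 = 1. Difference = 26/25 − 1 = 1/25.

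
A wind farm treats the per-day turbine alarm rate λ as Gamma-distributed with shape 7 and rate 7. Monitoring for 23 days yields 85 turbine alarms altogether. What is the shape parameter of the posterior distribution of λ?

Total count 85 over total exposure 23 days.
Posterior: α' = 7 + 85 = 92, β' = 7 + 23 = 30.

92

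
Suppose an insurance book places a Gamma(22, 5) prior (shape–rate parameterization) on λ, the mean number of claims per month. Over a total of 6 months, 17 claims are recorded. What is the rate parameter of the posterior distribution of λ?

11

Total count 17 over total exposure 6 months.
Posterior: α' = 22 + 17 = 39, β' = 5 + 6 = 11.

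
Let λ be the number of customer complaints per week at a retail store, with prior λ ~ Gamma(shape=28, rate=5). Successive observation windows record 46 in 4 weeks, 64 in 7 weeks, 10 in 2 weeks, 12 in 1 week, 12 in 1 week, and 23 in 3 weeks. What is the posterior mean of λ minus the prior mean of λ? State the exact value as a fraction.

331/115

Total count: 46 + 64 + 10 + 12 + 12 + 23 = 167.
Total exposure: 4 + 7 + 2 + 1 + 1 + 3 = 18 weeks.
Posterior: α' = 28 + 167 = 195, β' = 5 + 18 = 23.
Posterior mean = 195/23 = 195/23; prior mean = 28/5 = 28/5. Difference = 195/23 − 28/5 = 331/115.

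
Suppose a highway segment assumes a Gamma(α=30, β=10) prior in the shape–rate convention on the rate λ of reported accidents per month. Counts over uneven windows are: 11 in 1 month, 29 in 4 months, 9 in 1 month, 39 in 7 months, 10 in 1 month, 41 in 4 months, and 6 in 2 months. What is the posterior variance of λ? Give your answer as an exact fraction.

7/36

Total count: 11 + 29 + 9 + 39 + 10 + 41 + 6 = 145.
Total exposure: 1 + 4 + 1 + 7 + 1 + 4 + 2 = 20 months.
Posterior: α' = 30 + 145 = 175, β' = 10 + 20 = 30.
Posterior variance = α'/β'² = 175/900 = 7/36.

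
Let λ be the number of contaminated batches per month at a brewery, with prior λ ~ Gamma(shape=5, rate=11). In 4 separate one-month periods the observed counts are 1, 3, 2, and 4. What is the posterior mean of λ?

Total count: 1 + 3 + 2 + 4 = 10.
Total exposure: 4 months.
Gamma(α, β) with Poisson data over total exposure Σt gives posterior Gamma(α+Σx, β+Σt) = Gamma(15, 15).
Posterior mean = α'/β' = 15/15 = 1.

1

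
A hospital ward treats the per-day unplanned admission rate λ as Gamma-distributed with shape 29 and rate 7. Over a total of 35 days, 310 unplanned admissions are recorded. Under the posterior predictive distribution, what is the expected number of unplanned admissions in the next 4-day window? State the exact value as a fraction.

Total count 310 over total exposure 35 days.
The Gamma prior is conjugate for the Poisson rate, so λ | data ~ Gamma(29+310, 7+35) = Gamma(339, 42).
Predictive mean over a 4-day window = T·E[λ|data] = 4·339/42 = 226/7.

226/7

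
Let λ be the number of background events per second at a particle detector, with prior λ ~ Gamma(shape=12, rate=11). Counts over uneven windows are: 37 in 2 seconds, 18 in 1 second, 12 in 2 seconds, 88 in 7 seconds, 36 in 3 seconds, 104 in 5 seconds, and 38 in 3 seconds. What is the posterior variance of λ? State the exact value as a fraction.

Total count: 37 + 18 + 12 + 88 + 36 + 104 + 38 = 333.
Total exposure: 2 + 1 + 2 + 7 + 3 + 5 + 3 = 23 seconds.
The Gamma prior is conjugate for the Poisson rate, so λ | data ~ Gamma(12+333, 11+23) = Gamma(345, 34).
Posterior variance = α'/β'² = 345/1156.

345/1156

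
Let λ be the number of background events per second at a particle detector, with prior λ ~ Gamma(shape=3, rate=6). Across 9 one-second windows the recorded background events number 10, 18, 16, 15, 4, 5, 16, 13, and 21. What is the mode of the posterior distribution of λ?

8

Total count: 10 + 18 + 16 + 15 + 4 + 5 + 16 + 13 + 21 = 118.
Total exposure: 9 seconds.
Gamma(α, β) with Poisson data over total exposure Σt gives posterior Gamma(α+Σx, β+Σt) = Gamma(121, 15).
Posterior mode = (α'−1)/β' = 120/15 = 8.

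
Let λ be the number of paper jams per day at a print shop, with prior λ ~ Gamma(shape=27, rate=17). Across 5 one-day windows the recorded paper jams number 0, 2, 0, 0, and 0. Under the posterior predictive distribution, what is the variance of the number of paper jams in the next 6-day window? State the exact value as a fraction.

Total count: 0 + 2 + 0 + 0 + 0 = 2.
Total exposure: 5 days.
By Gamma–Poisson conjugacy, the posterior is Gamma(α + Σx, β + Σt) = Gamma(27 + 2, 17 + 5) = Gamma(29, 22).
The posterior predictive for a window of length T is Negative Binomial with variance T·α'·(β'+T)/β'² = 6·29·28/484 = 1218/121.

1218/121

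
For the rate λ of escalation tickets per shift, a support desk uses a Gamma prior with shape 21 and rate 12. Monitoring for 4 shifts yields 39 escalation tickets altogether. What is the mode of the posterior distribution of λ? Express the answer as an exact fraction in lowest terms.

Total count 39 over total exposure 4 shifts.
Gamma(α, β) with Poisson data over total exposure Σt gives posterior Gamma(α+Σx, β+Σt) = Gamma(60, 16).
Posterior mode = (α'−1)/β' = 59/16.

59/16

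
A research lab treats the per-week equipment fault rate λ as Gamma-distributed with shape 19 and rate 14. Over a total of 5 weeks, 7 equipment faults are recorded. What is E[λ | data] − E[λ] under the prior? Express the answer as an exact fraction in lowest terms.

Total count 7 over total exposure 5 weeks.
Posterior: α' = 19 + 7 = 26, β' = 14 + 5 = 19.
Posterior mean = 26/19 = 26/19; prior mean = 19/14 = 19/14. Difference = 26/19 − 19/14 = 3/266.

3/266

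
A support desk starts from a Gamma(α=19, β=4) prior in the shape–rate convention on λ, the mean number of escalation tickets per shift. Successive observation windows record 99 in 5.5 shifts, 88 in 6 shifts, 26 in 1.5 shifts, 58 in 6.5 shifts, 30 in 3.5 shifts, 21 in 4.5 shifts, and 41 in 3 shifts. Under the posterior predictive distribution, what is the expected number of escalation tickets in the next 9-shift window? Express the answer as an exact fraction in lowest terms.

2292/23

Total count: 99 + 88 + 26 + 58 + 30 + 21 + 41 = 363.
Total exposure: 5.5 + 6 + 1.5 + 6.5 + 3.5 + 4.5 + 3 = 30.5 shifts.
Conjugate update: add total count to the shape and total exposure to the rate, giving Gamma(382, 69/2).
Predictive mean over a 9-shift window = T·E[λ|data] = 9·382/(69/2) = 2292/23.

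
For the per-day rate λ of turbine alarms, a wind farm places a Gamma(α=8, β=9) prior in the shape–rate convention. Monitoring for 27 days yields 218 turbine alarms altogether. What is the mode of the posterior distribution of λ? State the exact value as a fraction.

25/4

Total count 218 over total exposure 27 days.
Gamma(α, β) with Poisson data over total exposure Σt gives posterior Gamma(α+Σx, β+Σt) = Gamma(226, 36).
Posterior mode = (α'−1)/β' = 225/36 = 25/4.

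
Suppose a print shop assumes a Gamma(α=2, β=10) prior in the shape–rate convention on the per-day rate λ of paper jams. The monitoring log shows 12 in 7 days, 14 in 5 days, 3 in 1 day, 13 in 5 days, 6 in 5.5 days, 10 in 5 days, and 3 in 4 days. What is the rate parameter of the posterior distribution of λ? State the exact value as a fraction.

85/2

Total count: 12 + 14 + 3 + 13 + 6 + 10 + 3 = 61.
Total exposure: 7 + 5 + 1 + 5 + 5.5 + 5 + 4 = 32.5 days.
Gamma(α, β) with Poisson data over total exposure Σt gives posterior Gamma(α+Σx, β+Σt) = Gamma(63, 85/2).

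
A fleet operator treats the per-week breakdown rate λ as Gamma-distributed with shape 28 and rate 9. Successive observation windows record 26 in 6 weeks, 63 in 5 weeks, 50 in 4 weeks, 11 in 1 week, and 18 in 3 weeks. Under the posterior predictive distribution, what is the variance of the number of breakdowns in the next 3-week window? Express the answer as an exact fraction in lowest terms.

Total count: 26 + 63 + 50 + 11 + 18 = 168.
Total exposure: 6 + 5 + 4 + 1 + 3 = 19 weeks.
The Gamma prior is conjugate for the Poisson rate, so λ | data ~ Gamma(28+168, 9+19) = Gamma(196, 28).
The posterior predictive for a window of length T is Negative Binomial with variance T·α'·(β'+T)/β'² = 3·196·31/784 = 93/4.

93/4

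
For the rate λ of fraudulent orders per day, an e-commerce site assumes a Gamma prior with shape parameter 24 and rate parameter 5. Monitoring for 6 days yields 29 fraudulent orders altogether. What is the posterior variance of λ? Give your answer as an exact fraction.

53/121

Total count 29 over total exposure 6 days.
Posterior: α' = 24 + 29 = 53, β' = 5 + 6 = 11.
Posterior variance = α'/β'² = 53/121.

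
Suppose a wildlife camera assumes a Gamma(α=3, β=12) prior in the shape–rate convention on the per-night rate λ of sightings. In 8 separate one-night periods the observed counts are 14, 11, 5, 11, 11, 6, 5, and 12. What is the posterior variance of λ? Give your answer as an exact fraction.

Total count: 14 + 11 + 5 + 11 + 11 + 6 + 5 + 12 = 75.
Total exposure: 8 nights.
Posterior: α' = 3 + 75 = 78, β' = 12 + 8 = 20.
Posterior variance = α'/β'² = 78/400 = 39/200.

39/200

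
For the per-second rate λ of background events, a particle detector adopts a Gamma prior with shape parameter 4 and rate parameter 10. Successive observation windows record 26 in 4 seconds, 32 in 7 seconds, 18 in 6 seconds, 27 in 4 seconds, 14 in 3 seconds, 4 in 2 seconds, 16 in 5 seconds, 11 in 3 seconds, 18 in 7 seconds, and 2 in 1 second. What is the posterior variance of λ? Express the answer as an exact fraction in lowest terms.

Total count: 26 + 32 + 18 + 27 + 14 + 4 + 16 + 11 + 18 + 2 = 168.
Total exposure: 4 + 7 + 6 + 4 + 3 + 2 + 5 + 3 + 7 + 1 = 42 seconds.
Conjugate update: add total count to the shape and total exposure to the rate, giving Gamma(172, 52).
Posterior variance = α'/β'² = 172/2704 = 43/676.

43/676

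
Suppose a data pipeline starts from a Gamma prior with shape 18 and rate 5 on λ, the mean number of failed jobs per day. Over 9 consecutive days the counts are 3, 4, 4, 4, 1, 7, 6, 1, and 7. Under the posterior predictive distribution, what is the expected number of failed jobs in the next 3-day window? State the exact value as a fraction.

165/14

Total count: 3 + 4 + 4 + 4 + 1 + 7 + 6 + 1 + 7 = 37.
Total exposure: 9 days.
The Gamma prior is conjugate for the Poisson rate, so λ | data ~ Gamma(18+37, 5+9) = Gamma(55, 14).
Predictive mean over a 3-day window = T·E[λ|data] = 3·55/14 = 165/14.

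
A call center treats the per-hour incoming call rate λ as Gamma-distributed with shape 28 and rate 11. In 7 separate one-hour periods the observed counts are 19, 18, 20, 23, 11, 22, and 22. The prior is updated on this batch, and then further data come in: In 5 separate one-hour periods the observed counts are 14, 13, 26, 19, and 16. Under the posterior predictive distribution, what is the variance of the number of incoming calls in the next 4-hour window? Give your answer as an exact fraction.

Total count: 19 + 18 + 20 + 23 + 11 + 22 + 22 = 135.
Total exposure: 7 hours.
After the first batch: Gamma(28 + 135, 11 + 7) = Gamma(163, 18).
Total count: 14 + 13 + 26 + 19 + 16 = 88.
Total exposure: 5 hours.
After the second batch: Gamma(163 + 88, 18 + 5) = Gamma(251, 23).
The posterior predictive for a window of length T is Negative Binomial with variance T·α'·(β'+T)/β'² = 4·251·27/529 = 27108/529.

27108/529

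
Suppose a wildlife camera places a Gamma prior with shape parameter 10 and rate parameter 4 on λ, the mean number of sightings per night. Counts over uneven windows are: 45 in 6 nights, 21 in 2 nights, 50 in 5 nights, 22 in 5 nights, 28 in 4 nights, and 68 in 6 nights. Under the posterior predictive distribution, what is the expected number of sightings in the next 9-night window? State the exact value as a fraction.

Total count: 45 + 21 + 50 + 22 + 28 + 68 = 234.
Total exposure: 6 + 2 + 5 + 5 + 4 + 6 = 28 nights.
By Gamma–Poisson conjugacy, the posterior is Gamma(α + Σx, β + Σt) = Gamma(10 + 234, 4 + 28) = Gamma(244, 32).
Predictive mean over a 9-night window = T·E[λ|data] = 9·244/32 = 549/8.

549/8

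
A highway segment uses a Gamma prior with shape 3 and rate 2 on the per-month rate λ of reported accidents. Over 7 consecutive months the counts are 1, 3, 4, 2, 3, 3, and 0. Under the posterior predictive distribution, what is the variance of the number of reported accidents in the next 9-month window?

Total count: 1 + 3 + 4 + 2 + 3 + 3 + 0 = 16.
Total exposure: 7 months.
By Gamma–Poisson conjugacy, the posterior is Gamma(α + Σx, β + Σt) = Gamma(3 + 16, 2 + 7) = Gamma(19, 9).
The posterior predictive for a window of length T is Negative Binomial with variance T·α'·(β'+T)/β'² = 9·19·18/81 = 38.

38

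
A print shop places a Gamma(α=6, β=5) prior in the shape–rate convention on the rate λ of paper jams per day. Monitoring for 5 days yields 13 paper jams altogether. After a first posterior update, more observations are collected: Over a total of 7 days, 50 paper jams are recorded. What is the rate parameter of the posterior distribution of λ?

Total count 13 over total exposure 5 days.
After the first batch: Gamma(6 + 13, 5 + 5) = Gamma(19, 10).
Total count 50 over total exposure 7 days.
After the second batch: Gamma(19 + 50, 10 + 7) = Gamma(69, 17).

17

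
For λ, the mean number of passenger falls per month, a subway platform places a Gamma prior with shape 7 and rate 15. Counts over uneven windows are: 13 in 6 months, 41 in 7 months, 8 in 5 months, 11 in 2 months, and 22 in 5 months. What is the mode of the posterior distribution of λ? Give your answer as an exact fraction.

101/40

Total count: 13 + 41 + 8 + 11 + 22 = 95.
Total exposure: 6 + 7 + 5 + 2 + 5 = 25 months.
The Gamma prior is conjugate for the Poisson rate, so λ | data ~ Gamma(7+95, 15+25) = Gamma(102, 40).
Posterior mode = (α'−1)/β' = 101/40.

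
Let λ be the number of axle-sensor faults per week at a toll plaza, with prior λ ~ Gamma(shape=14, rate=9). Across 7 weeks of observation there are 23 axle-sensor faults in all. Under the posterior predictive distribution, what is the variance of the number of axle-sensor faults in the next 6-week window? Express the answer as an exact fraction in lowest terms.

1221/64

Total count 23 over total exposure 7 weeks.
The Gamma prior is conjugate for the Poisson rate, so λ | data ~ Gamma(14+23, 9+7) = Gamma(37, 16).
The posterior predictive for a window of length T is Negative Binomial with variance T·α'·(β'+T)/β'² = 6·37·22/256 = 1221/64.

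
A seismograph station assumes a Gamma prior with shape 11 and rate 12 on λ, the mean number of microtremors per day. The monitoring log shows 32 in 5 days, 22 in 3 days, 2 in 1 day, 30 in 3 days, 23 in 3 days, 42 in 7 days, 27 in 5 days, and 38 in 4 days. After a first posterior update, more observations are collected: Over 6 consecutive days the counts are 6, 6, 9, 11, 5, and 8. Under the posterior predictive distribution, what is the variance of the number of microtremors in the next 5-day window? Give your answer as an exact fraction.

Total count: 32 + 22 + 2 + 30 + 23 + 42 + 27 + 38 = 216.
Total exposure: 5 + 3 + 1 + 3 + 3 + 7 + 5 + 4 = 31 days.
After the first batch: Gamma(11 + 216, 12 + 31) = Gamma(227, 43).
Total count: 6 + 6 + 9 + 11 + 5 + 8 = 45.
Total exposure: 6 days.
After the second batch: Gamma(227 + 45, 43 + 6) = Gamma(272, 49).
The posterior predictive for a window of length T is Negative Binomial with variance T·α'·(β'+T)/β'² = 5·272·54/2401 = 73440/2401.

73440/2401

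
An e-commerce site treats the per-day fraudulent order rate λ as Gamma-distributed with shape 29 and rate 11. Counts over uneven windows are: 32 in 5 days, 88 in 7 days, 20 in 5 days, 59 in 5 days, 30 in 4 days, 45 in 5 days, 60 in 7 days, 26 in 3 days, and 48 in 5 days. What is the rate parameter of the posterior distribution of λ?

57

Total count: 32 + 88 + 20 + 59 + 30 + 45 + 60 + 26 + 48 = 408.
Total exposure: 5 + 7 + 5 + 5 + 4 + 5 + 7 + 3 + 5 = 46 days.
Posterior: α' = 29 + 408 = 437, β' = 11 + 46 = 57.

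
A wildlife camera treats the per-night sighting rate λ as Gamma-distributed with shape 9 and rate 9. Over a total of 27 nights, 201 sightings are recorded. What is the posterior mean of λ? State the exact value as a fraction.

Total count 201 over total exposure 27 nights.
The Gamma prior is conjugate for the Poisson rate, so λ | data ~ Gamma(9+201, 9+27) = Gamma(210, 36).
Posterior mean = α'/β' = 210/36 = 35/6.

35/6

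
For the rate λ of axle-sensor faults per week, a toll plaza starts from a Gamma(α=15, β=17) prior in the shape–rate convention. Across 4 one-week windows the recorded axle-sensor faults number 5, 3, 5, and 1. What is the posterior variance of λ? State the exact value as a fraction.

Total count: 5 + 3 + 5 + 1 = 14.
Total exposure: 4 weeks.
By Gamma–Poisson conjugacy, the posterior is Gamma(α + Σx, β + Σt) = Gamma(15 + 14, 17 + 4) = Gamma(29, 21).
Posterior variance = α'/β'² = 29/441.

29/441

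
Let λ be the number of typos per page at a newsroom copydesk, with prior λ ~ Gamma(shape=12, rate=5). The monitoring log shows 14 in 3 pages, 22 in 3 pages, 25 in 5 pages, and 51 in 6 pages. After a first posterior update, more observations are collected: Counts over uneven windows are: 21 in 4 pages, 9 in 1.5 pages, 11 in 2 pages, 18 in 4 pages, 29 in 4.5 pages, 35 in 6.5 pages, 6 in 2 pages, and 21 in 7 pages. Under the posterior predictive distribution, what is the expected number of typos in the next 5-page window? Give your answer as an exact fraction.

2740/107

Total count: 14 + 22 + 25 + 51 = 112.
Total exposure: 3 + 3 + 5 + 6 = 17 pages.
After the first batch: Gamma(12 + 112, 5 + 17) = Gamma(124, 22).
Total count: 21 + 9 + 11 + 18 + 29 + 35 + 6 + 21 = 150.
Total exposure: 4 + 1.5 + 2 + 4 + 4.5 + 6.5 + 2 + 7 = 31.5 pages.
After the second batch: Gamma(124 + 150, 22 + 31.5) = Gamma(274, 107/2).
Predictive mean over a 5-page window = T·E[λ|data] = 5·274/(107/2) = 2740/107.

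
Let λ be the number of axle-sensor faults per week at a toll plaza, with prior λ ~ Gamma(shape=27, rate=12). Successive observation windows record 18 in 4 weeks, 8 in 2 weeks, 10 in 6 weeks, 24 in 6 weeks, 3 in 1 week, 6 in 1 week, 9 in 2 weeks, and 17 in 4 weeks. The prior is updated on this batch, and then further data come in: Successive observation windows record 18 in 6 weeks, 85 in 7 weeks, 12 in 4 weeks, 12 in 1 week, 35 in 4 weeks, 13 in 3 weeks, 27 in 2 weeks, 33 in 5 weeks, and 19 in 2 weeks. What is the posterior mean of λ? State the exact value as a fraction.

47/9

Total count: 18 + 8 + 10 + 24 + 3 + 6 + 9 + 17 = 95.
Total exposure: 4 + 2 + 6 + 6 + 1 + 1 + 2 + 4 = 26 weeks.
After the first batch: Gamma(27 + 95, 12 + 26) = Gamma(122, 38).
Total count: 18 + 85 + 12 + 12 + 35 + 13 + 27 + 33 + 19 = 254.
Total exposure: 6 + 7 + 4 + 1 + 4 + 3 + 2 + 5 + 2 = 34 weeks.
After the second batch: Gamma(122 + 254, 38 + 34) = Gamma(376, 72).
Posterior mean = α'/β' = 376/72 = 47/9.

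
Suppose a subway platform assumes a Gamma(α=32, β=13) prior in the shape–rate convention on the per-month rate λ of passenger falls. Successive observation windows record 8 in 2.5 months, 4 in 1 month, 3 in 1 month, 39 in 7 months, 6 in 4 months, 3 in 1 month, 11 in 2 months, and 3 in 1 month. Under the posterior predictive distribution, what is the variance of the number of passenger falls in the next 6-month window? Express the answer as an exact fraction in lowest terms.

100716/4225

Total count: 8 + 4 + 3 + 39 + 6 + 3 + 11 + 3 = 77.
Total exposure: 2.5 + 1 + 1 + 7 + 4 + 1 + 2 + 1 = 19.5 months.
Posterior: α' = 32 + 77 = 109, β' = 13 + 19.5 = 65/2.
The posterior predictive for a window of length T is Negative Binomial with variance T·α'·(β'+T)/β'² = 6·109·(77/2)/(4225/4) = 100716/4225.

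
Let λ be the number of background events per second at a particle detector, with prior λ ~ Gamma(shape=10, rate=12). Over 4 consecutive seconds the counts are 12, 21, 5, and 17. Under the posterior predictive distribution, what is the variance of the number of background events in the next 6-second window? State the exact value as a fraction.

Total count: 12 + 21 + 5 + 17 = 55.
Total exposure: 4 seconds.
Gamma(α, β) with Poisson data over total exposure Σt gives posterior Gamma(α+Σx, β+Σt) = Gamma(65, 16).
The posterior predictive for a window of length T is Negative Binomial with variance T·α'·(β'+T)/β'² = 6·65·22/256 = 2145/64.

2145/64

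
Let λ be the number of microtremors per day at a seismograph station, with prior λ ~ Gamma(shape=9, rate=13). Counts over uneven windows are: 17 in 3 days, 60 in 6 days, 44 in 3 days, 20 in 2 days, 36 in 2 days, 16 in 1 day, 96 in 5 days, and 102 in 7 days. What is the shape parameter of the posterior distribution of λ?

Total count: 17 + 60 + 44 + 20 + 36 + 16 + 96 + 102 = 391.
Total exposure: 3 + 6 + 3 + 2 + 2 + 1 + 5 + 7 = 29 days.
Posterior: α' = 9 + 391 = 400, β' = 13 + 29 = 42.

400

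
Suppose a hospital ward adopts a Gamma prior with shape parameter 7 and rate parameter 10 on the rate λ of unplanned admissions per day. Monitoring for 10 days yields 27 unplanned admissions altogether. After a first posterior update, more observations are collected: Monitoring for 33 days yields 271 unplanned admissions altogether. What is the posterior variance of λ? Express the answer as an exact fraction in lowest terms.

305/2809

Total count 27 over total exposure 10 days.
After the first batch: Gamma(7 + 27, 10 + 10) = Gamma(34, 20).
Total count 271 over total exposure 33 days.
After the second batch: Gamma(34 + 271, 20 + 33) = Gamma(305, 53).
Posterior variance = α'/β'² = 305/2809.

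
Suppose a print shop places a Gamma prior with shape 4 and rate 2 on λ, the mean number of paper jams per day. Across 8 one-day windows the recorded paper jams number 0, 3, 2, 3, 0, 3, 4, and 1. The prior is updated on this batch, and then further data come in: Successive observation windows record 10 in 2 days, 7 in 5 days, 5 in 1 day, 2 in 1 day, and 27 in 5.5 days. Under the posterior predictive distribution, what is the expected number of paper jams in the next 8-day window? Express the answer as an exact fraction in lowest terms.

Total count: 0 + 3 + 2 + 3 + 0 + 3 + 4 + 1 = 16.
Total exposure: 8 days.
After the first batch: Gamma(4 + 16, 2 + 8) = Gamma(20, 10).
Total count: 10 + 7 + 5 + 2 + 27 = 51.
Total exposure: 2 + 5 + 1 + 1 + 5.5 = 14.5 days.
After the second batch: Gamma(20 + 51, 10 + 14.5) = Gamma(71, 49/2).
Predictive mean over an 8-day window = T·E[λ|data] = 8·71/(49/2) = 1136/49.

1136/49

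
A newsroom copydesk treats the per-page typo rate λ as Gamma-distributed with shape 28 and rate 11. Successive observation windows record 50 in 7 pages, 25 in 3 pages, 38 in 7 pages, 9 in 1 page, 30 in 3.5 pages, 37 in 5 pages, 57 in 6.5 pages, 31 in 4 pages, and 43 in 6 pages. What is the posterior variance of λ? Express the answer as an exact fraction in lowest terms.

Total count: 50 + 25 + 38 + 9 + 30 + 37 + 57 + 31 + 43 = 320.
Total exposure: 7 + 3 + 7 + 1 + 3.5 + 5 + 6.5 + 4 + 6 = 43 pages.
Gamma(α, β) with Poisson data over total exposure Σt gives posterior Gamma(α+Σx, β+Σt) = Gamma(348, 54).
Posterior variance = α'/β'² = 348/2916 = 29/243.

29/243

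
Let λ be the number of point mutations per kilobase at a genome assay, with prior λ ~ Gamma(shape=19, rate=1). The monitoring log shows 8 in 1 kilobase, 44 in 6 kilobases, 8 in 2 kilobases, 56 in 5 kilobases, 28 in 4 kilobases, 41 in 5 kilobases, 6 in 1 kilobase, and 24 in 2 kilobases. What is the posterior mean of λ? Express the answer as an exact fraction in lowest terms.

Total count: 8 + 44 + 8 + 56 + 28 + 41 + 6 + 24 = 215.
Total exposure: 1 + 6 + 2 + 5 + 4 + 5 + 1 + 2 = 26 kilobases.
The Gamma prior is conjugate for the Poisson rate, so λ | data ~ Gamma(19+215, 1+26) = Gamma(234, 27).
Posterior mean = α'/β' = 234/27 = 26/3.

26/3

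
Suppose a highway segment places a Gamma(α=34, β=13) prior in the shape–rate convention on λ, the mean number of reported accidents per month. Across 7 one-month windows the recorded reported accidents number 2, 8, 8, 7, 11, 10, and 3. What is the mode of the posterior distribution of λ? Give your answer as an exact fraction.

41/10

Total count: 2 + 8 + 8 + 7 + 11 + 10 + 3 = 49.
Total exposure: 7 months.
Conjugate update: add total count to the shape and total exposure to the rate, giving Gamma(83, 20).
Posterior mode = (α'−1)/β' = 82/20 = 41/10.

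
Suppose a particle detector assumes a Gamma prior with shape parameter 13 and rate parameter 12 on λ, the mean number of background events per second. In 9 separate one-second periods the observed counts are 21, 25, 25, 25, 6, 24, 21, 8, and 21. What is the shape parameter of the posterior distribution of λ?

Total count: 21 + 25 + 25 + 25 + 6 + 24 + 21 + 8 + 21 = 176.
Total exposure: 9 seconds.
Gamma(α, β) with Poisson data over total exposure Σt gives posterior Gamma(α+Σx, β+Σt) = Gamma(189, 21).

189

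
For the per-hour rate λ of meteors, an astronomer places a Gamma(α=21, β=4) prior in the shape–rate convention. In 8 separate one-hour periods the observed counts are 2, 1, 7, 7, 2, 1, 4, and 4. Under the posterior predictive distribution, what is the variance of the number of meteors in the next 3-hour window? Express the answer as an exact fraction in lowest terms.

245/16

Total count: 2 + 1 + 7 + 7 + 2 + 1 + 4 + 4 = 28.
Total exposure: 8 hours.
The Gamma prior is conjugate for the Poisson rate, so λ | data ~ Gamma(21+28, 4+8) = Gamma(49, 12).
The posterior predictive for a window of length T is Negative Binomial with variance T·α'·(β'+T)/β'² = 3·49·15/144 = 245/16.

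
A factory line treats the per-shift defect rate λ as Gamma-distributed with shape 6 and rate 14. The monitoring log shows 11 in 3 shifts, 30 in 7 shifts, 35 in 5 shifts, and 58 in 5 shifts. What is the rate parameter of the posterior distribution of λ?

Total count: 11 + 30 + 35 + 58 = 134.
Total exposure: 3 + 7 + 5 + 5 = 20 shifts.
Posterior: α' = 6 + 134 = 140, β' = 14 + 20 = 34.

34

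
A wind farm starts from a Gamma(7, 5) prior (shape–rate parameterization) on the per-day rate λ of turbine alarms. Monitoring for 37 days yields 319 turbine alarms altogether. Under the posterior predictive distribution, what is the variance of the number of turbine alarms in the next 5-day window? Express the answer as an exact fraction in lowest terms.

38305/882

Total count 319 over total exposure 37 days.
The Gamma prior is conjugate for the Poisson rate, so λ | data ~ Gamma(7+319, 5+37) = Gamma(326, 42).
The posterior predictive for a window of length T is Negative Binomial with variance T·α'·(β'+T)/β'² = 5·326·47/1764 = 38305/882.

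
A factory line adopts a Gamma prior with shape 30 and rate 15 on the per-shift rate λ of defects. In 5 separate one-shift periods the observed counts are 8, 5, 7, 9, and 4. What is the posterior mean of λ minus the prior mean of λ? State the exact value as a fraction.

Total count: 8 + 5 + 7 + 9 + 4 = 33.
Total exposure: 5 shifts.
Conjugate update: add total count to the shape and total exposure to the rate, giving Gamma(63, 20).
Posterior mean = 63/20 = 63/20; prior mean = 30/15 = 2. Difference = 63/20 − 2 = 23/20.

23/20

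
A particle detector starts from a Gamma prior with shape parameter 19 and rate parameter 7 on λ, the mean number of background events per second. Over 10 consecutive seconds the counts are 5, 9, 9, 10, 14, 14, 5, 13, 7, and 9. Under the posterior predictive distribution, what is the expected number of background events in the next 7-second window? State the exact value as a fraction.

Total count: 5 + 9 + 9 + 10 + 14 + 14 + 5 + 13 + 7 + 9 = 95.
Total exposure: 10 seconds.
Gamma(α, β) with Poisson data over total exposure Σt gives posterior Gamma(α+Σx, β+Σt) = Gamma(114, 17).
Predictive mean over a 7-second window = T·E[λ|data] = 7·114/17 = 798/17.

798/17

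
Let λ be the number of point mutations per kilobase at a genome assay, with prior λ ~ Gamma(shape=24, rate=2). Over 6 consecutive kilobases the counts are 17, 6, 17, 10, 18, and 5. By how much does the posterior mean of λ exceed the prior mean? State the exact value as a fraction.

1/8

Total count: 17 + 6 + 17 + 10 + 18 + 5 = 73.
Total exposure: 6 kilobases.
The Gamma prior is conjugate for the Poisson rate, so λ | data ~ Gamma(24+73, 2+6) = Gamma(97, 8).
Posterior mean = 97/8 = 97/8; prior mean = 24/2 = 12. Difference = 97/8 − 12 = 1/8.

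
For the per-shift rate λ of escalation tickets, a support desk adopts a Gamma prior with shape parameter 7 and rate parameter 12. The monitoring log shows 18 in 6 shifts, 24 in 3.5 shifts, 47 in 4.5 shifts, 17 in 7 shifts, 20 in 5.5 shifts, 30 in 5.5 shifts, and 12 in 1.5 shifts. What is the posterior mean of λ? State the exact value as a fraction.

50/13

Total count: 18 + 24 + 47 + 17 + 20 + 30 + 12 = 168.
Total exposure: 6 + 3.5 + 4.5 + 7 + 5.5 + 5.5 + 1.5 = 33.5 shifts.
Posterior: α' = 7 + 168 = 175, β' = 12 + 33.5 = 91/2.
Posterior mean = α'/β' = 175/(91/2) = 50/13.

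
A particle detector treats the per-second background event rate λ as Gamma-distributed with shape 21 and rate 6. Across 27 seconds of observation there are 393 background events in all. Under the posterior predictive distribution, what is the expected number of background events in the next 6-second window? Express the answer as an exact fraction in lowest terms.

Total count 393 over total exposure 27 seconds.
Conjugate update: add total count to the shape and total exposure to the rate, giving Gamma(414, 33).
Predictive mean over a 6-second window = T·E[λ|data] = 6·414/33 = 828/11.

828/11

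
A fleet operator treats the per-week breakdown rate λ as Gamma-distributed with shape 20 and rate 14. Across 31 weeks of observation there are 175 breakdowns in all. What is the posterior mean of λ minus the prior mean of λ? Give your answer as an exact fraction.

61/21

Total count 175 over total exposure 31 weeks.
Gamma(α, β) with Poisson data over total exposure Σt gives posterior Gamma(α+Σx, β+Σt) = Gamma(195, 45).
Posterior mean = 195/45 = 13/3; prior mean = 20/14 = 10/7. Difference = 13/3 − 10/7 = 61/21.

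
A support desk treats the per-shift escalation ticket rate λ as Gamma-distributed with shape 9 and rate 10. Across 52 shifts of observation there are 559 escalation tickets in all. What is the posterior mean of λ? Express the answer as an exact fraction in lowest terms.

284/31

Total count 559 over total exposure 52 shifts.
Posterior: α' = 9 + 559 = 568, β' = 10 + 52 = 62.
Posterior mean = α'/β' = 568/62 = 284/31.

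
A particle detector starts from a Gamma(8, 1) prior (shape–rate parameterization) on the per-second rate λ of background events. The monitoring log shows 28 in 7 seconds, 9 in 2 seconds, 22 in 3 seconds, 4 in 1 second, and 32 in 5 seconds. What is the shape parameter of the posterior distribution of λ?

103

Total count: 28 + 9 + 22 + 4 + 32 = 95.
Total exposure: 7 + 2 + 3 + 1 + 5 = 18 seconds.
The Gamma prior is conjugate for the Poisson rate, so λ | data ~ Gamma(8+95, 1+18) = Gamma(103, 19).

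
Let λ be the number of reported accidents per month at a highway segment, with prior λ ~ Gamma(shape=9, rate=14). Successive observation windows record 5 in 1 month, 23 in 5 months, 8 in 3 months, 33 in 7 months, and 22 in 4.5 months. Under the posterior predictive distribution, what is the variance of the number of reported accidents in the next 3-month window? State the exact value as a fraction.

5000/529

Total count: 5 + 23 + 8 + 33 + 22 = 91.
Total exposure: 1 + 5 + 3 + 7 + 4.5 = 20.5 months.
Conjugate update: add total count to the shape and total exposure to the rate, giving Gamma(100, 69/2).
The posterior predictive for a window of length T is Negative Binomial with variance T·α'·(β'+T)/β'² = 3·100·(75/2)/(4761/4) = 5000/529.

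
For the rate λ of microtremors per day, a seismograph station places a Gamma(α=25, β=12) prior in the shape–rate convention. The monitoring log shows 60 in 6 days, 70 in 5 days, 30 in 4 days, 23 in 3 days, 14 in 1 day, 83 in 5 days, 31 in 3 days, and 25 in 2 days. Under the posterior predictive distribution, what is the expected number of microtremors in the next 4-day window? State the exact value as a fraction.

1444/41

Total count: 60 + 70 + 30 + 23 + 14 + 83 + 31 + 25 = 336.
Total exposure: 6 + 5 + 4 + 3 + 1 + 5 + 3 + 2 = 29 days.
The Gamma prior is conjugate for the Poisson rate, so λ | data ~ Gamma(25+336, 12+29) = Gamma(361, 41).
Predictive mean over a 4-day window = T·E[λ|data] = 4·361/41 = 1444/41.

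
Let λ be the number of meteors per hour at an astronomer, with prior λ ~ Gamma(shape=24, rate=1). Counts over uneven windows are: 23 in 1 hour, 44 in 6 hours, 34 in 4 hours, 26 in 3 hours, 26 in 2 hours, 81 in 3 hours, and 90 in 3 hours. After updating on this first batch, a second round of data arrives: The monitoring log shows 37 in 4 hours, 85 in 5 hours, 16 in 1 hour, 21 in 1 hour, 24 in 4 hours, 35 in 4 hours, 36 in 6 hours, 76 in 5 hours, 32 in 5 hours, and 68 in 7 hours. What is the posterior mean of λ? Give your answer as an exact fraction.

778/65

Total count: 23 + 44 + 34 + 26 + 26 + 81 + 90 = 324.
Total exposure: 1 + 6 + 4 + 3 + 2 + 3 + 3 = 22 hours.
After the first batch: Gamma(24 + 324, 1 + 22) = Gamma(348, 23).
Total count: 37 + 85 + 16 + 21 + 24 + 35 + 36 + 76 + 32 + 68 = 430.
Total exposure: 4 + 5 + 1 + 1 + 4 + 4 + 6 + 5 + 5 + 7 = 42 hours.
After the second batch: Gamma(348 + 430, 23 + 42) = Gamma(778, 65).
Posterior mean = α'/β' = 778/65.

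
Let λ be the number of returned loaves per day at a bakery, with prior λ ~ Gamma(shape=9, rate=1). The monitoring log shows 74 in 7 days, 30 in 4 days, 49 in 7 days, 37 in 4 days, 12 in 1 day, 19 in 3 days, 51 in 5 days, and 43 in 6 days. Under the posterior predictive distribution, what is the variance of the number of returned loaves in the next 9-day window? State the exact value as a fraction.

Total count: 74 + 30 + 49 + 37 + 12 + 19 + 51 + 43 = 315.
Total exposure: 7 + 4 + 7 + 4 + 1 + 3 + 5 + 6 = 37 days.
By Gamma–Poisson conjugacy, the posterior is Gamma(α + Σx, β + Σt) = Gamma(9 + 315, 1 + 37) = Gamma(324, 38).
The posterior predictive for a window of length T is Negative Binomial with variance T·α'·(β'+T)/β'² = 9·324·47/1444 = 34263/361.

34263/361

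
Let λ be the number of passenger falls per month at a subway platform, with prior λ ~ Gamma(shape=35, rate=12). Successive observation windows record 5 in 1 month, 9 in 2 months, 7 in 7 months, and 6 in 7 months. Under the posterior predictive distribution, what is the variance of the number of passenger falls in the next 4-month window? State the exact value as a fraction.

Total count: 5 + 9 + 7 + 6 = 27.
Total exposure: 1 + 2 + 7 + 7 = 17 months.
By Gamma–Poisson conjugacy, the posterior is Gamma(α + Σx, β + Σt) = Gamma(35 + 27, 12 + 17) = Gamma(62, 29).
The posterior predictive for a window of length T is Negative Binomial with variance T·α'·(β'+T)/β'² = 4·62·33/841 = 8184/841.

8184/841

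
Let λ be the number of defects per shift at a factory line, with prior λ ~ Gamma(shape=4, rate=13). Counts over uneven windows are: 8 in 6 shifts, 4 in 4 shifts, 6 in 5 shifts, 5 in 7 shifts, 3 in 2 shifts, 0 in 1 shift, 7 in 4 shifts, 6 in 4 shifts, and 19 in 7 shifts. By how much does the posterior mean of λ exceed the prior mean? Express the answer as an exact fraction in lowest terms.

594/689

Total count: 8 + 4 + 6 + 5 + 3 + 0 + 7 + 6 + 19 = 58.
Total exposure: 6 + 4 + 5 + 7 + 2 + 1 + 4 + 4 + 7 = 40 shifts.
By Gamma–Poisson conjugacy, the posterior is Gamma(α + Σx, β + Σt) = Gamma(4 + 58, 13 + 40) = Gamma(62, 53).
Posterior mean = 62/53 = 62/53; prior mean = 4/13 = 4/13. Difference = 62/53 − 4/13 = 594/689.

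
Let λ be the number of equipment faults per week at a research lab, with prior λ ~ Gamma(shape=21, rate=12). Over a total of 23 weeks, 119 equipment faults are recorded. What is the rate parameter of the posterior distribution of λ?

35

Total count 119 over total exposure 23 weeks.
By Gamma–Poisson conjugacy, the posterior is Gamma(α + Σx, β + Σt) = Gamma(21 + 119, 12 + 23) = Gamma(140, 35).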